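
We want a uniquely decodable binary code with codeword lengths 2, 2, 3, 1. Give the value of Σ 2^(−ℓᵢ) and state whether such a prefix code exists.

With common denominator 2^3 = 8: Σ 2^(−ℓᵢ) = 2/8 + 2/8 + 1/8 + 4/8 = 9/8 = 1.125.
Kraft's inequality requires Σ ≤ 1; here Σ = 1.125 > 1, so no such prefix code exists.

1.125; no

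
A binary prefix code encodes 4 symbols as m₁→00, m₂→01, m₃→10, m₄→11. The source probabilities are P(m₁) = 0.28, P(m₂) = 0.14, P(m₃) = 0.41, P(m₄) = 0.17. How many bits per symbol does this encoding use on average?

L̄ = Σ pᵢ·ℓᵢ = 0.28·2 + 0.14·2 + 0.41·2 + 0.17·2 = 2 bits/symbol.

2 bits/symbol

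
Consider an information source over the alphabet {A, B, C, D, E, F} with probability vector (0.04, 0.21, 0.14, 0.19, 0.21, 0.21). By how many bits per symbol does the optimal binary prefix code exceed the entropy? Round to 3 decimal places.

0.093 bits

Entropy H = −Σ p log₂ p ≈ 2.4566 bits.
Huffman merges: 1/25+7/50→9/50; 9/50+19/100→37/100; 21/100+21/100→21/50; 21/100+37/100→29/50; 21/50+29/50→1. L = 51/20 ≈ 2.5500.
L − H = 2.5500 − 2.4566 = 0.093 bits.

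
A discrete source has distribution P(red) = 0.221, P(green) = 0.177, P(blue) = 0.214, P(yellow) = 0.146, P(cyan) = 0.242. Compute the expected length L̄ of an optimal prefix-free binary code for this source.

Repeatedly combine the two least-probable nodes; the expected code length is the sum of the merged weights.
merge 73/500 + 177/1000 → 323/1000
merge 107/500 + 221/1000 → 87/200
merge 121/500 + 323/1000 → 113/200
merge 87/200 + 113/200 → 1
L = 323/1000 + 87/200 + 113/200 + 1 = 2323/1000 = 2.323 bits/symbol.

2.323 bits/symbol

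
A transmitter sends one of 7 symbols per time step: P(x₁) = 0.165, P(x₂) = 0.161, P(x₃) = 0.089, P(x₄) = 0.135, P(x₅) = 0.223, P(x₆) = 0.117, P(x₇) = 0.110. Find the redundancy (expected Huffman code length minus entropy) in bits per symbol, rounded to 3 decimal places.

0.028 bits

Entropy H = −Σ p log₂ p ≈ 2.7490 bits.
Huffman merges: 89/1000+11/100→199/1000; 117/1000+27/200→63/250; 161/1000+33/200→163/500; 199/1000+223/1000→211/500; 63/250+163/500→289/500; 211/500+289/500→1. L = 2777/1000 ≈ 2.7770.
L − H = 2.7770 − 2.7490 = 0.028 bits.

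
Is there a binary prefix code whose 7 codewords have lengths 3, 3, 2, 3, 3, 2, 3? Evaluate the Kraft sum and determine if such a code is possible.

1.125; no

With common denominator 2^3 = 8: Σ 2^(−ℓᵢ) = 1/8 + 1/8 + 2/8 + 1/8 + 1/8 + 2/8 + 1/8 = 9/8 = 1.125.
Kraft's inequality requires Σ ≤ 1; here Σ = 1.125 > 1, so no such prefix code exists.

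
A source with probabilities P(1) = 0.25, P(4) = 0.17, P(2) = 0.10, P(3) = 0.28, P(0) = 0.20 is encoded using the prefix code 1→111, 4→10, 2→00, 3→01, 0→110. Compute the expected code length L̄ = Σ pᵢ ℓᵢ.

L̄ = Σ pᵢ·ℓᵢ = 0.25·3 + 0.17·2 + 0.10·2 + 0.28·2 + 0.20·3 = 2.45 bits/symbol.

2.45 bits/symbol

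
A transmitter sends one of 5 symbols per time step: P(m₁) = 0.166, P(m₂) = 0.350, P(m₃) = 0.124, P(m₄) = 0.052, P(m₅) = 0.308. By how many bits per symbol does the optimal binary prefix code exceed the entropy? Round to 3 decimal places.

0.089 bits

Entropy H = −Σ p log₂ p ≈ 2.0787 bits.
Huffman merges: 13/250+31/250→22/125; 83/500+22/125→171/500; 77/250+171/500→13/20; 7/20+13/20→1. L = 271/125 ≈ 2.1680.
L − H = 2.1680 − 2.0787 = 0.089 bits.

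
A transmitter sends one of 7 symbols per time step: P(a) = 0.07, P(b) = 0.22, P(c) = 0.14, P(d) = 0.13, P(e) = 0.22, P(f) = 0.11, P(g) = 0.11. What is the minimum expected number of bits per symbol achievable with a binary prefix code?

2.74 bits/symbol

Repeatedly combine the two least-probable nodes; the expected code length is the sum of the merged weights.
merge 7/100 + 11/100 → 9/50
merge 11/100 + 13/100 → 6/25
merge 7/50 + 9/50 → 8/25
merge 11/50 + 11/50 → 11/25
merge 6/25 + 8/25 → 14/25
merge 11/25 + 14/25 → 1
L = 9/50 + 6/25 + 8/25 + 11/25 + 14/25 + 1 = 137/50 = 2.74 bits/symbol.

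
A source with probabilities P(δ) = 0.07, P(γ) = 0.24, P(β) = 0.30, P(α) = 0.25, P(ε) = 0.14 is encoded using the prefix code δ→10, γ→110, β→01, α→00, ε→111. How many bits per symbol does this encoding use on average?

2.38 bits/symbol

L̄ = Σ pᵢ·ℓᵢ = 0.07·2 + 0.24·3 + 0.30·2 + 0.25·2 + 0.14·3 = 2.38 bits/symbol.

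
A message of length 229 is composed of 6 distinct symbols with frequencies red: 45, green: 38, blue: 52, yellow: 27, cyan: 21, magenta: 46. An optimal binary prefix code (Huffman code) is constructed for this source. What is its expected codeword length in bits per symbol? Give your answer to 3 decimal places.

Probabilities are the counts divided by 229.
Repeatedly combine the two least-probable nodes; the expected code length is the sum of the merged weights.
merge 21/229 + 27/229 → 48/229
merge 38/229 + 45/229 → 83/229
merge 46/229 + 48/229 → 94/229
merge 52/229 + 83/229 → 135/229
merge 94/229 + 135/229 → 1
L = 48/229 + 83/229 + 94/229 + 135/229 + 1 = 589/229 ≈ 2.572 bits/symbol.

2.572 bits/symbol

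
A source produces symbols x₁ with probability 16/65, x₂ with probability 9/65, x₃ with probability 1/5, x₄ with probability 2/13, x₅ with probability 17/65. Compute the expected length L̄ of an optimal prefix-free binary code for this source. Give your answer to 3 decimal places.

2.292 bits/symbol

Repeatedly combine the two least-probable nodes; the expected code length is the sum of the merged weights.
merge 9/65 + 2/13 → 19/65
merge 1/5 + 16/65 → 29/65
merge 17/65 + 19/65 → 36/65
merge 29/65 + 36/65 → 1
L = 19/65 + 29/65 + 36/65 + 1 = 149/65 ≈ 2.292 bits/symbol.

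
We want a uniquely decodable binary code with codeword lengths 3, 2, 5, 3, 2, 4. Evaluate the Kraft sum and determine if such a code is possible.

0.84375; yes

With common denominator 2^5 = 32: Σ 2^(−ℓᵢ) = 4/32 + 8/32 + 1/32 + 4/32 + 8/32 + 2/32 = 27/32 = 0.84375.
Kraft's inequality requires Σ ≤ 1; here Σ = 0.84375 ≤ 1, so such a prefix code exists.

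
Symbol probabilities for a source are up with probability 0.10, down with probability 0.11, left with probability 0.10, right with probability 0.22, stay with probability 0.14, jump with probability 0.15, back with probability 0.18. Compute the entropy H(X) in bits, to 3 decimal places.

2.748 bits

H = −Σ pᵢ log₂ pᵢ.
−0.10·log₂(0.10) = 0.3322
−0.11·log₂(0.11) = 0.3503
−0.10·log₂(0.10) = 0.3322
−0.22·log₂(0.22) = 0.4806
−0.14·log₂(0.14) = 0.3971
−0.15·log₂(0.15) = 0.4105
−0.18·log₂(0.18) = 0.4453
Sum ≈ 2.7482 → 2.748 bits.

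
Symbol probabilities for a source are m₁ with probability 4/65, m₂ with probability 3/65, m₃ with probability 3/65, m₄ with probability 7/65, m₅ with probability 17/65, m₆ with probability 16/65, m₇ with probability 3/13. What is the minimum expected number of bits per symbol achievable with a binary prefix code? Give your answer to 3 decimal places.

Repeatedly combine the two least-probable nodes; the expected code length is the sum of the merged weights.
merge 3/65 + 3/65 → 6/65
merge 4/65 + 6/65 → 2/13
merge 7/65 + 2/13 → 17/65
merge 3/13 + 16/65 → 31/65
merge 17/65 + 17/65 → 34/65
merge 31/65 + 34/65 → 1
L = 6/65 + 2/13 + 17/65 + 31/65 + 34/65 + 1 = 163/65 ≈ 2.508 bits/symbol.

2.508 bits/symbol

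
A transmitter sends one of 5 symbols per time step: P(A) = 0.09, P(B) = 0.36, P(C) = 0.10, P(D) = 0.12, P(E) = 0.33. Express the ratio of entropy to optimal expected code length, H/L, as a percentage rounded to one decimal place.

Entropy H = −Σ p log₂ p ≈ 2.0704 bits.
Huffman merges: 9/100+1/10→19/100; 3/25+19/100→31/100; 31/100+33/100→16/25; 9/25+16/25→1. L = 107/50 ≈ 2.1400.
Efficiency = H/L = 2.0704/2.1400 = 96.7%.

96.7%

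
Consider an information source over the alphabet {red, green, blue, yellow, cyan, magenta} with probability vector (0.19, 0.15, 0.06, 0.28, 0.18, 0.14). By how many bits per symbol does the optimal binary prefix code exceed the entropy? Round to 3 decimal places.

Entropy H = −Σ p log₂ p ≈ 2.4659 bits.
Huffman merges: 3/50+7/50→1/5; 3/20+9/50→33/100; 19/100+1/5→39/100; 7/25+33/100→61/100; 39/100+61/100→1. L = 253/100 ≈ 2.5300.
L − H = 2.5300 − 2.4659 = 0.064 bits.

0.064 bits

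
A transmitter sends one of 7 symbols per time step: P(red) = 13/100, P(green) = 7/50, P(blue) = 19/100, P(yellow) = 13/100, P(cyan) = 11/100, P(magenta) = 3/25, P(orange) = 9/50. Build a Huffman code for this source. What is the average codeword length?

Repeatedly combine the two least-probable nodes; the expected code length is the sum of the merged weights.
merge 11/100 + 3/25 → 23/100
merge 13/100 + 13/100 → 13/50
merge 7/50 + 9/50 → 8/25
merge 19/100 + 23/100 → 21/50
merge 13/50 + 8/25 → 29/50
merge 21/50 + 29/50 → 1
L = 23/100 + 13/50 + 8/25 + 21/50 + 29/50 + 1 = 281/100 = 2.81 bits/symbol.

2.81 bits/symbol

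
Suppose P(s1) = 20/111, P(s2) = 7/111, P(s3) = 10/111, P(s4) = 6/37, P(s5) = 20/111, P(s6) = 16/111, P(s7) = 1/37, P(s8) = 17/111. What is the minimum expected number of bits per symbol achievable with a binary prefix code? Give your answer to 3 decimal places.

2.910 bits/symbol

Repeatedly combine the two least-probable nodes; the expected code length is the sum of the merged weights.
merge 1/37 + 7/111 → 10/111
merge 10/111 + 10/111 → 20/111
merge 16/111 + 17/111 → 11/37
merge 6/37 + 20/111 → 38/111
merge 20/111 + 20/111 → 40/111
merge 11/37 + 38/111 → 71/111
merge 40/111 + 71/111 → 1
L = 10/111 + 20/111 + 11/37 + 38/111 + 40/111 + 71/111 + 1 = 323/111 ≈ 2.910 bits/symbol.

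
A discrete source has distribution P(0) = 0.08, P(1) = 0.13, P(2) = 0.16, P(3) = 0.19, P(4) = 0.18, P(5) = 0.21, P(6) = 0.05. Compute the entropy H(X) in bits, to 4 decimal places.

2.6866 bits

H = −Σ pᵢ log₂ pᵢ.
−0.08·log₂(0.08) = 0.2915
−0.13·log₂(0.13) = 0.3826
−0.16·log₂(0.16) = 0.4230
−0.19·log₂(0.19) = 0.4552
−0.18·log₂(0.18) = 0.4453
−0.21·log₂(0.21) = 0.4728
−0.05·log₂(0.05) = 0.2161
Sum ≈ 2.6866 → 2.6866 bits.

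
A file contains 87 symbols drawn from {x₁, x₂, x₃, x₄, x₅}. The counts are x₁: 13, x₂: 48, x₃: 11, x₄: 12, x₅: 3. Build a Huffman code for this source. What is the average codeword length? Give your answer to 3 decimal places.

1.897 bits/symbol

Probabilities are the counts divided by 87.
Repeatedly combine the two least-probable nodes; the expected code length is the sum of the merged weights.
merge 1/29 + 11/87 → 14/87
merge 4/29 + 13/87 → 25/87
merge 14/87 + 25/87 → 13/29
merge 13/29 + 16/29 → 1
L = 14/87 + 25/87 + 13/29 + 1 = 55/29 ≈ 1.897 bits/symbol.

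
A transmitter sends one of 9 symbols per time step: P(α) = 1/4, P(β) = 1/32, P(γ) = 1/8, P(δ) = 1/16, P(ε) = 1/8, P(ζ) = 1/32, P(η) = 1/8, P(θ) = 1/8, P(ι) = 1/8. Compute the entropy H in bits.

Each probability is a power of 1/2, so log₂(1/p) is an integer.
H = Σ p·log₂(1/p) = 1/4·2 + 1/32·5 + 1/8·3 + 1/16·4 + 1/8·3 + 1/32·5 + 1/8·3 + 1/8·3 + 1/8·3 = 2.9375 bits.

2.9375 bits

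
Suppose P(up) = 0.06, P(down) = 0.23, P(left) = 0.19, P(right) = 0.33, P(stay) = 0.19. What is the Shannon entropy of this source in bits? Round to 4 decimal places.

2.1695 bits

H = −Σ pᵢ log₂ pᵢ.
−0.06·log₂(0.06) = 0.2435
−0.23·log₂(0.23) = 0.4877
−0.19·log₂(0.19) = 0.4552
−0.33·log₂(0.33) = 0.5278
−0.19·log₂(0.19) = 0.4552
Sum ≈ 2.1695 → 2.1695 bits.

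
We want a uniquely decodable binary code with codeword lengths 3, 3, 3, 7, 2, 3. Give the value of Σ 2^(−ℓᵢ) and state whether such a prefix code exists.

0.7578125; yes

With common denominator 2^7 = 128: Σ 2^(−ℓᵢ) = 16/128 + 16/128 + 16/128 + 1/128 + 32/128 + 16/128 = 97/128 = 0.7578125.
Kraft's inequality requires Σ ≤ 1; here Σ = 0.7578125 ≤ 1, so such a prefix code exists.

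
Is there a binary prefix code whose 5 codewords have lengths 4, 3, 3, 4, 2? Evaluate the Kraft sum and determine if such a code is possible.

0.625; yes

With common denominator 2^4 = 16: Σ 2^(−ℓᵢ) = 1/16 + 2/16 + 2/16 + 1/16 + 4/16 = 10/16 = 0.625.
Kraft's inequality requires Σ ≤ 1; here Σ = 0.625 ≤ 1, so such a prefix code exists.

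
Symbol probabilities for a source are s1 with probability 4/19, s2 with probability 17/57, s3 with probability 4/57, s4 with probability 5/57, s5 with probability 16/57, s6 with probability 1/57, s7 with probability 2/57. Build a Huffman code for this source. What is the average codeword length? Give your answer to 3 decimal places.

2.386 bits/symbol

Repeatedly combine the two least-probable nodes; the expected code length is the sum of the merged weights.
merge 1/57 + 2/57 → 1/19
merge 1/19 + 4/57 → 7/57
merge 5/57 + 7/57 → 4/19
merge 4/19 + 4/19 → 8/19
merge 16/57 + 17/57 → 11/19
merge 8/19 + 11/19 → 1
L = 1/19 + 7/57 + 4/19 + 8/19 + 11/19 + 1 = 136/57 ≈ 2.386 bits/symbol.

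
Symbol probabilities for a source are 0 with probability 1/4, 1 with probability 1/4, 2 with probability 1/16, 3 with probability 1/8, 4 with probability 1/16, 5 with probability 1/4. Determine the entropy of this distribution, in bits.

Each probability is a power of 1/2, so log₂(1/p) is an integer.
H = Σ p·log₂(1/p) = 1/4·2 + 1/4·2 + 1/16·4 + 1/8·3 + 1/16·4 + 1/4·2 = 2.375 bits.

2.375 bits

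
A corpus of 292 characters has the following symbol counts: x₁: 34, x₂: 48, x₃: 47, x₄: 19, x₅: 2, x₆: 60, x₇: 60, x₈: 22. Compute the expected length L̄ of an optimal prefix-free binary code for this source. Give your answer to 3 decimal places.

2.808 bits/symbol

Probabilities are the counts divided by 292.
Repeatedly combine the two least-probable nodes; the expected code length is the sum of the merged weights.
merge 1/146 + 19/292 → 21/292
merge 21/292 + 11/146 → 43/292
merge 17/146 + 43/292 → 77/292
merge 47/292 + 12/73 → 95/292
merge 15/73 + 15/73 → 30/73
merge 77/292 + 95/292 → 43/73
merge 30/73 + 43/73 → 1
L = 21/292 + 43/292 + 77/292 + 95/292 + 30/73 + 43/73 + 1 = 205/73 ≈ 2.808 bits/symbol.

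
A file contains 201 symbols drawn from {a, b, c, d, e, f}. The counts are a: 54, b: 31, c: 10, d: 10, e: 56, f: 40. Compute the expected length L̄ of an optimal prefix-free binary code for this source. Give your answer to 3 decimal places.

2.353 bits/symbol

Probabilities are the counts divided by 201.
Repeatedly combine the two least-probable nodes; the expected code length is the sum of the merged weights.
merge 10/201 + 10/201 → 20/201
merge 20/201 + 31/201 → 17/67
merge 40/201 + 17/67 → 91/201
merge 18/67 + 56/201 → 110/201
merge 91/201 + 110/201 → 1
L = 20/201 + 17/67 + 91/201 + 110/201 + 1 = 473/201 ≈ 2.353 bits/symbol.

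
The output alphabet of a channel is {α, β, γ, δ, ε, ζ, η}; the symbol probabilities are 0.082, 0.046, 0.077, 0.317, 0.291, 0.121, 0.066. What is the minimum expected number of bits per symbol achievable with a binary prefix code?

2.504 bits/symbol

Repeatedly combine the two least-probable nodes; the expected code length is the sum of the merged weights.
merge 23/500 + 33/500 → 14/125
merge 77/1000 + 41/500 → 159/1000
merge 14/125 + 121/1000 → 233/1000
merge 159/1000 + 233/1000 → 49/125
merge 291/1000 + 317/1000 → 76/125
merge 49/125 + 76/125 → 1
L = 14/125 + 159/1000 + 233/1000 + 49/125 + 76/125 + 1 = 313/125 = 2.504 bits/symbol.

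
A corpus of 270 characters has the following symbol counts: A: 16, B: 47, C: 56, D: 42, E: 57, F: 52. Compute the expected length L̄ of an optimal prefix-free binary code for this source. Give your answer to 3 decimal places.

Probabilities are the counts divided by 270.
Repeatedly combine the two least-probable nodes; the expected code length is the sum of the merged weights.
merge 8/135 + 7/45 → 29/135
merge 47/270 + 26/135 → 11/30
merge 28/135 + 19/90 → 113/270
merge 29/135 + 11/30 → 157/270
merge 113/270 + 157/270 → 1
L = 29/135 + 11/30 + 113/270 + 157/270 + 1 = 697/270 ≈ 2.581 bits/symbol.

2.581 bits/symbol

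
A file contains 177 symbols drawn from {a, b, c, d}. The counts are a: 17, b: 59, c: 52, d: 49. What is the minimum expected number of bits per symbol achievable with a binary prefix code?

Probabilities are the counts divided by 177.
Repeatedly combine the two least-probable nodes; the expected code length is the sum of the merged weights.
merge 17/177 + 49/177 → 22/59
merge 52/177 + 1/3 → 37/59
merge 22/59 + 37/59 → 1
L = 22/59 + 37/59 + 1 = 2 bits/symbol.

2 bits/symbol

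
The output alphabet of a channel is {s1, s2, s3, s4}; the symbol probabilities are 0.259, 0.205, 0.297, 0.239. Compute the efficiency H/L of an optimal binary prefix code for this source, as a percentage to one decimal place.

99.4%

Entropy H = −Σ p log₂ p ≈ 1.9872 bits.
Huffman merges: 41/200+239/1000→111/250; 259/1000+297/1000→139/250; 111/250+139/250→1. L = 2 ≈ 2.0000.
Efficiency = H/L = 1.9872/2.0000 = 99.4%.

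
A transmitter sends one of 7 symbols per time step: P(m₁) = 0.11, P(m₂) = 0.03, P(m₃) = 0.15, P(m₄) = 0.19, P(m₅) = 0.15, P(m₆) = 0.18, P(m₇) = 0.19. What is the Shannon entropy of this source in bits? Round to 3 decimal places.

2.679 bits

H = −Σ pᵢ log₂ pᵢ.
−0.11·log₂(0.11) = 0.3503
−0.03·log₂(0.03) = 0.1518
−0.15·log₂(0.15) = 0.4105
−0.19·log₂(0.19) = 0.4552
−0.15·log₂(0.15) = 0.4105
−0.18·log₂(0.18) = 0.4453
−0.19·log₂(0.19) = 0.4552
Sum ≈ 2.6789 → 2.679 bits.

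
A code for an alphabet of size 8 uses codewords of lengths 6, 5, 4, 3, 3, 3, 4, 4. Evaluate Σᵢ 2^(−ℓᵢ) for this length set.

0.609375

With common denominator 2^6 = 64: Σ 2^(−ℓᵢ) = 1/64 + 2/64 + 4/64 + 8/64 + 8/64 + 8/64 + 4/64 + 4/64 = 39/64 = 0.609375.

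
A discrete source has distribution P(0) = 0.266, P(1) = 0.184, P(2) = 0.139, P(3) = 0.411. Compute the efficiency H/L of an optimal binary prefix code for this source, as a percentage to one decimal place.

98.4%

Entropy H = −Σ p log₂ p ≈ 1.8805 bits.
Huffman merges: 139/1000+23/125→323/1000; 133/500+323/1000→589/1000; 411/1000+589/1000→1. L = 239/125 ≈ 1.9120.
Efficiency = H/L = 1.8805/1.9120 = 98.4%.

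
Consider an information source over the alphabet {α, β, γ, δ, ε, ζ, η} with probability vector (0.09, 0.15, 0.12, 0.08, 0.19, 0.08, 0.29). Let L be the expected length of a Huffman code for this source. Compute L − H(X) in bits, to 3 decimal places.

Entropy H = −Σ p log₂ p ≈ 2.6464 bits.
Huffman merges: 2/25+2/25→4/25; 9/100+3/25→21/100; 3/20+4/25→31/100; 19/100+21/100→2/5; 29/100+31/100→3/5; 2/5+3/5→1. L = 67/25 ≈ 2.6800.
L − H = 2.6800 − 2.6464 = 0.034 bits.

0.034 bits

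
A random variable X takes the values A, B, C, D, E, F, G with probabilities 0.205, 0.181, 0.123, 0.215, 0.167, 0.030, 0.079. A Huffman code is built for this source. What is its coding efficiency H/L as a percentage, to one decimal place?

Entropy H = −Σ p log₂ p ≈ 2.6359 bits.
Huffman merges: 3/100+79/1000→109/1000; 109/1000+123/1000→29/125; 167/1000+181/1000→87/250; 41/200+43/200→21/50; 29/125+87/250→29/50; 21/50+29/50→1. L = 2689/1000 ≈ 2.6890.
Efficiency = H/L = 2.6359/2.6890 = 98.0%.

98.0%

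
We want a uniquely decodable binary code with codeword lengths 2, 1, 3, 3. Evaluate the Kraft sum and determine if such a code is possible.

With common denominator 2^3 = 8: Σ 2^(−ℓᵢ) = 2/8 + 4/8 + 1/8 + 1/8 = 8/8 = 1.
Kraft's inequality requires Σ ≤ 1; here Σ = 1 ≤ 1, so such a prefix code exists.

1; yes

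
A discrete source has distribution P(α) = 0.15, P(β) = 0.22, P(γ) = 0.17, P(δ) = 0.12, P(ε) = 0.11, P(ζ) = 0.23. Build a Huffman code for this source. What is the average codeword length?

Repeatedly combine the two least-probable nodes; the expected code length is the sum of the merged weights.
merge 11/100 + 3/25 → 23/100
merge 3/20 + 17/100 → 8/25
merge 11/50 + 23/100 → 9/20
merge 23/100 + 8/25 → 11/20
merge 9/20 + 11/20 → 1
L = 23/100 + 8/25 + 9/20 + 11/20 + 1 = 51/20 = 2.55 bits/symbol.

2.55 bits/symbol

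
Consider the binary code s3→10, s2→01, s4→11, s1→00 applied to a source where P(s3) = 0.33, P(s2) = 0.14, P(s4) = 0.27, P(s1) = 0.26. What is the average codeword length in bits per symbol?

2 bits/symbol

L̄ = Σ pᵢ·ℓᵢ = 0.33·2 + 0.14·2 + 0.27·2 + 0.26·2 = 2 bits/symbol.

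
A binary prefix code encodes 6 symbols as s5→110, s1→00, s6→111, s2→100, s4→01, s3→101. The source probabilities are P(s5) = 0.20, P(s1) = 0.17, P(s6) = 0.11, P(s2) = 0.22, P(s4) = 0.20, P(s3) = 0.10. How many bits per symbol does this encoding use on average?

L̄ = Σ pᵢ·ℓᵢ = 0.20·3 + 0.17·2 + 0.11·3 + 0.22·3 + 0.20·2 + 0.10·3 = 2.63 bits/symbol.

2.63 bits/symbol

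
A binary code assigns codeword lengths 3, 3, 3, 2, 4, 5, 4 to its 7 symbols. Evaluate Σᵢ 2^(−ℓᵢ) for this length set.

0.78125

With common denominator 2^5 = 32: Σ 2^(−ℓᵢ) = 4/32 + 4/32 + 4/32 + 8/32 + 2/32 + 1/32 + 2/32 = 25/32 = 0.78125.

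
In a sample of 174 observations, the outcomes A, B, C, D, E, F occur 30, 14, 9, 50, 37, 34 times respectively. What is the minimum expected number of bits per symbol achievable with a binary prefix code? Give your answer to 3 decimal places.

Probabilities are the counts divided by 174.
Repeatedly combine the two least-probable nodes; the expected code length is the sum of the merged weights.
merge 3/58 + 7/87 → 23/174
merge 23/174 + 5/29 → 53/174
merge 17/87 + 37/174 → 71/174
merge 25/87 + 53/174 → 103/174
merge 71/174 + 103/174 → 1
L = 23/174 + 53/174 + 71/174 + 103/174 + 1 = 212/87 ≈ 2.437 bits/symbol.

2.437 bits/symbol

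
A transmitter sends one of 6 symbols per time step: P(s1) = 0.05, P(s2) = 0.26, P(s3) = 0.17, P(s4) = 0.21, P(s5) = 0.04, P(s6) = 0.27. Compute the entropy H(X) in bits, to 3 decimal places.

2.325 bits

H = −Σ pᵢ log₂ pᵢ.
−0.05·log₂(0.05) = 0.2161
−0.26·log₂(0.26) = 0.5053
−0.17·log₂(0.17) = 0.4346
−0.21·log₂(0.21) = 0.4728
−0.04·log₂(0.04) = 0.1858
−0.27·log₂(0.27) = 0.5100
Sum ≈ 2.3246 → 2.325 bits.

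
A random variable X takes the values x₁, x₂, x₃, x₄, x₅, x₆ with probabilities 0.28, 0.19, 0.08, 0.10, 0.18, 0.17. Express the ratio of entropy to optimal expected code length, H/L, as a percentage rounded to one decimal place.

Entropy H = −Σ p log₂ p ≈ 2.4730 bits.
Huffman merges: 2/25+1/10→9/50; 17/100+9/50→7/20; 9/50+19/100→37/100; 7/25+7/20→63/100; 37/100+63/100→1. L = 253/100 ≈ 2.5300.
Efficiency = H/L = 2.4730/2.5300 = 97.7%.

97.7%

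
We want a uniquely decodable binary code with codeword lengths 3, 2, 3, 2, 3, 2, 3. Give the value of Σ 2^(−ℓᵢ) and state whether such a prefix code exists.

With common denominator 2^3 = 8: Σ 2^(−ℓᵢ) = 1/8 + 2/8 + 1/8 + 2/8 + 1/8 + 2/8 + 1/8 = 10/8 = 1.25.
Kraft's inequality requires Σ ≤ 1; here Σ = 1.25 > 1, so no such prefix code exists.

1.25; no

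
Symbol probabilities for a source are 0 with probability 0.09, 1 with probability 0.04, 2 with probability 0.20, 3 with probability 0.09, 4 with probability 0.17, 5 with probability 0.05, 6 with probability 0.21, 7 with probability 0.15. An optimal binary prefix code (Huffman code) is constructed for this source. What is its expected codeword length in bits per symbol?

2.86 bits/symbol

Repeatedly combine the two least-probable nodes; the expected code length is the sum of the merged weights.
merge 1/25 + 1/20 → 9/100
merge 9/100 + 9/100 → 9/50
merge 9/100 + 3/20 → 6/25
merge 17/100 + 9/50 → 7/20
merge 1/5 + 21/100 → 41/100
merge 6/25 + 7/20 → 59/100
merge 41/100 + 59/100 → 1
L = 9/100 + 9/50 + 6/25 + 7/20 + 41/100 + 59/100 + 1 = 143/50 = 2.86 bits/symbol.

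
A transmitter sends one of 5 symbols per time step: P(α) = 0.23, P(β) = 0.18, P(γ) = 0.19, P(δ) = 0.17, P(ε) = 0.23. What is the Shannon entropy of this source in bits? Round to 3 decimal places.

H = −Σ pᵢ log₂ pᵢ.
−0.23·log₂(0.23) = 0.4877
−0.18·log₂(0.18) = 0.4453
−0.19·log₂(0.19) = 0.4552
−0.17·log₂(0.17) = 0.4346
−0.23·log₂(0.23) = 0.4877
Sum ≈ 2.3105 → 2.310 bits.

2.310 bits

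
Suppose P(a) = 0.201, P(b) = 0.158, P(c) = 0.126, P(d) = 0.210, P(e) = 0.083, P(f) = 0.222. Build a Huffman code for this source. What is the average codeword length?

2.568 bits/symbol

Repeatedly combine the two least-probable nodes; the expected code length is the sum of the merged weights.
merge 83/1000 + 63/500 → 209/1000
merge 79/500 + 201/1000 → 359/1000
merge 209/1000 + 21/100 → 419/1000
merge 111/500 + 359/1000 → 581/1000
merge 419/1000 + 581/1000 → 1
L = 209/1000 + 359/1000 + 419/1000 + 581/1000 + 1 = 321/125 = 2.568 bits/symbol.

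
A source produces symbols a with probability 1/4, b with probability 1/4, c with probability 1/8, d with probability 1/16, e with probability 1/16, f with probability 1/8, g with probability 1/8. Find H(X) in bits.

2.625 bits

Each probability is a power of 1/2, so log₂(1/p) is an integer.
H = Σ p·log₂(1/p) = 1/4·2 + 1/4·2 + 1/8·3 + 1/16·4 + 1/16·4 + 1/8·3 + 1/8·3 = 2.625 bits.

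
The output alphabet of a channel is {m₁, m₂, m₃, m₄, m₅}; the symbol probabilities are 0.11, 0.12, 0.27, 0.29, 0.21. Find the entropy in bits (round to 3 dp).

2.218 bits

H = −Σ pᵢ log₂ pᵢ.
−0.11·log₂(0.11) = 0.3503
−0.12·log₂(0.12) = 0.3671
−0.27·log₂(0.27) = 0.5100
−0.29·log₂(0.29) = 0.5179
−0.21·log₂(0.21) = 0.4728
Sum ≈ 2.2181 → 2.218 bits.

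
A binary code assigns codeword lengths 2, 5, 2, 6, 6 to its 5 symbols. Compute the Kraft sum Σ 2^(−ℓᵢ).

0.5625

With common denominator 2^6 = 64: Σ 2^(−ℓᵢ) = 16/64 + 2/64 + 16/64 + 1/64 + 1/64 = 36/64 = 0.5625.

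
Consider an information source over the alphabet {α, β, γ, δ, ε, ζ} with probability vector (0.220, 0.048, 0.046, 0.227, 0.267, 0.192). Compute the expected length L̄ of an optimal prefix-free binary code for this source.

2.38 bits/symbol

Repeatedly combine the two least-probable nodes; the expected code length is the sum of the merged weights.
merge 23/500 + 6/125 → 47/500
merge 47/500 + 24/125 → 143/500
merge 11/50 + 227/1000 → 447/1000
merge 267/1000 + 143/500 → 553/1000
merge 447/1000 + 553/1000 → 1
L = 47/500 + 143/500 + 447/1000 + 553/1000 + 1 = 119/50 = 2.38 bits/symbol.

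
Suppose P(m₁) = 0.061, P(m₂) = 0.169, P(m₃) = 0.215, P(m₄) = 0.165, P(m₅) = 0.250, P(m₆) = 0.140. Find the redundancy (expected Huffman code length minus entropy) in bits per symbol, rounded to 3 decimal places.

0.053 bits

Entropy H = −Σ p log₂ p ≈ 2.4824 bits.
Huffman merges: 61/1000+7/50→201/1000; 33/200+169/1000→167/500; 201/1000+43/200→52/125; 1/4+167/500→73/125; 52/125+73/125→1. L = 507/200 ≈ 2.5350.
L − H = 2.5350 − 2.4824 = 0.053 bits.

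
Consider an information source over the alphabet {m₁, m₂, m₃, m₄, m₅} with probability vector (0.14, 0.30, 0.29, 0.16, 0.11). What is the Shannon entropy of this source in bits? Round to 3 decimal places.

H = −Σ pᵢ log₂ pᵢ.
−0.14·log₂(0.14) = 0.3971
−0.30·log₂(0.30) = 0.5211
−0.29·log₂(0.29) = 0.5179
−0.16·log₂(0.16) = 0.4230
−0.11·log₂(0.11) = 0.3503
Sum ≈ 2.2094 → 2.209 bits.

2.209 bits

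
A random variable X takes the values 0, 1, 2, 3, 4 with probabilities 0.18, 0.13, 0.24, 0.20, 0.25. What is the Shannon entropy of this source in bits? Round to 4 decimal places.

H = −Σ pᵢ log₂ pᵢ.
−0.18·log₂(0.18) = 0.4453
−0.13·log₂(0.13) = 0.3826
−0.24·log₂(0.24) = 0.4941
−0.20·log₂(0.20) = 0.4644
−0.25·log₂(0.25) = 0.5000
Sum ≈ 2.2865 → 2.2865 bits.

2.2865 bits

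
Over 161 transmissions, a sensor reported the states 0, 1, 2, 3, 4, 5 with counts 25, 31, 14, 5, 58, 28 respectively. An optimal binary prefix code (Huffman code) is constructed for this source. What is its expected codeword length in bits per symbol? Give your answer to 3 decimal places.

2.391 bits/symbol

Probabilities are the counts divided by 161.
Repeatedly combine the two least-probable nodes; the expected code length is the sum of the merged weights.
merge 5/161 + 2/23 → 19/161
merge 19/161 + 25/161 → 44/161
merge 4/23 + 31/161 → 59/161
merge 44/161 + 58/161 → 102/161
merge 59/161 + 102/161 → 1
L = 19/161 + 44/161 + 59/161 + 102/161 + 1 = 55/23 ≈ 2.391 bits/symbol.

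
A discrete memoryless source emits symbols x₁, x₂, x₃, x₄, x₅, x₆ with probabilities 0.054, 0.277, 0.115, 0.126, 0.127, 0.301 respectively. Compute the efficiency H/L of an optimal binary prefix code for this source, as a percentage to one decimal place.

98.1%

Entropy H = −Σ p log₂ p ≈ 2.3753 bits.
Huffman merges: 27/500+23/200→169/1000; 63/500+127/1000→253/1000; 169/1000+253/1000→211/500; 277/1000+301/1000→289/500; 211/500+289/500→1. L = 1211/500 ≈ 2.4220.
Efficiency = H/L = 2.3753/2.4220 = 98.1%.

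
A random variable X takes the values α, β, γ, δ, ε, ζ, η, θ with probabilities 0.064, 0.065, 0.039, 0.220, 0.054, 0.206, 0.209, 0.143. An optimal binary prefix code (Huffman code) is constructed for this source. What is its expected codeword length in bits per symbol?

2.793 bits/symbol

Repeatedly combine the two least-probable nodes; the expected code length is the sum of the merged weights.
merge 39/1000 + 27/500 → 93/1000
merge 8/125 + 13/200 → 129/1000
merge 93/1000 + 129/1000 → 111/500
merge 143/1000 + 103/500 → 349/1000
merge 209/1000 + 11/50 → 429/1000
merge 111/500 + 349/1000 → 571/1000
merge 429/1000 + 571/1000 → 1
L = 93/1000 + 129/1000 + 111/500 + 349/1000 + 429/1000 + 571/1000 + 1 = 2793/1000 = 2.793 bits/symbol.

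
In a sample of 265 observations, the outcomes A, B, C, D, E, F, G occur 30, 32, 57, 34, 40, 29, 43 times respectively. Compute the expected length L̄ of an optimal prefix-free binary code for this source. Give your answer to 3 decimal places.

Probabilities are the counts divided by 265.
Repeatedly combine the two least-probable nodes; the expected code length is the sum of the merged weights.
merge 29/265 + 6/53 → 59/265
merge 32/265 + 34/265 → 66/265
merge 8/53 + 43/265 → 83/265
merge 57/265 + 59/265 → 116/265
merge 66/265 + 83/265 → 149/265
merge 116/265 + 149/265 → 1
L = 59/265 + 66/265 + 83/265 + 116/265 + 149/265 + 1 = 738/265 ≈ 2.785 bits/symbol.

2.785 bits/symbol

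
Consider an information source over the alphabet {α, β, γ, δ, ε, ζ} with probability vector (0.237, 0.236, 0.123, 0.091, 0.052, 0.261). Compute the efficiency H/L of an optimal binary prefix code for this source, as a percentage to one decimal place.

Entropy H = −Σ p log₂ p ≈ 2.3980 bits.
Huffman merges: 13/250+91/1000→143/1000; 123/1000+143/1000→133/500; 59/250+237/1000→473/1000; 261/1000+133/500→527/1000; 473/1000+527/1000→1. L = 2409/1000 ≈ 2.4090.
Efficiency = H/L = 2.3980/2.4090 = 99.5%.

99.5%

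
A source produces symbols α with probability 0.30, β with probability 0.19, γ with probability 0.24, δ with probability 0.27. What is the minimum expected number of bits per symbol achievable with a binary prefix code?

Repeatedly combine the two least-probable nodes; the expected code length is the sum of the merged weights.
merge 19/100 + 6/25 → 43/100
merge 27/100 + 3/10 → 57/100
merge 43/100 + 57/100 → 1
L = 43/100 + 57/100 + 1 = 2 bits/symbol.

2 bits/symbol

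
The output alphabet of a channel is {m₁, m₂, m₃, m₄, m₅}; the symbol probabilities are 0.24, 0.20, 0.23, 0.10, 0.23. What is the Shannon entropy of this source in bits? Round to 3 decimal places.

H = −Σ pᵢ log₂ pᵢ.
−0.24·log₂(0.24) = 0.4941
−0.20·log₂(0.20) = 0.4644
−0.23·log₂(0.23) = 0.4877
−0.10·log₂(0.10) = 0.3322
−0.23·log₂(0.23) = 0.4877
Sum ≈ 2.2660 → 2.266 bits.

2.266 bits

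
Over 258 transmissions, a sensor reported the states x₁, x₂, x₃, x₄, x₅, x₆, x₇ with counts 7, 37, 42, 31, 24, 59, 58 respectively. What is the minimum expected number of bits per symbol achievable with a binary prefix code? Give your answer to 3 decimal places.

Probabilities are the counts divided by 258.
Repeatedly combine the two least-probable nodes; the expected code length is the sum of the merged weights.
merge 7/258 + 4/43 → 31/258
merge 31/258 + 31/258 → 31/129
merge 37/258 + 7/43 → 79/258
merge 29/129 + 59/258 → 39/86
merge 31/129 + 79/258 → 47/86
merge 39/86 + 47/86 → 1
L = 31/258 + 31/129 + 79/258 + 39/86 + 47/86 + 1 = 8/3 ≈ 2.667 bits/symbol.

2.667 bits/symbol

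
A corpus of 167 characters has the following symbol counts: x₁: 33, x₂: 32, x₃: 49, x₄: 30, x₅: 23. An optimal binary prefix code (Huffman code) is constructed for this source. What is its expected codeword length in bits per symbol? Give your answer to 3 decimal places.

Probabilities are the counts divided by 167.
Repeatedly combine the two least-probable nodes; the expected code length is the sum of the merged weights.
merge 23/167 + 30/167 → 53/167
merge 32/167 + 33/167 → 65/167
merge 49/167 + 53/167 → 102/167
merge 65/167 + 102/167 → 1
L = 53/167 + 65/167 + 102/167 + 1 = 387/167 ≈ 2.317 bits/symbol.

2.317 bits/symbol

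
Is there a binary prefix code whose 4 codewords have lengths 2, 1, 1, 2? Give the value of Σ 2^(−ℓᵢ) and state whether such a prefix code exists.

1.5; no

With common denominator 2^2 = 4: Σ 2^(−ℓᵢ) = 1/4 + 2/4 + 2/4 + 1/4 = 6/4 = 1.5.
Kraft's inequality requires Σ ≤ 1; here Σ = 1.5 > 1, so no such prefix code exists.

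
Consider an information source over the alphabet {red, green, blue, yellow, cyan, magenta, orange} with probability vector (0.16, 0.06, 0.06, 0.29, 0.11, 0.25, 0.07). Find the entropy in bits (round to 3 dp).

2.547 bits

H = −Σ pᵢ log₂ pᵢ.
−0.16·log₂(0.16) = 0.4230
−0.06·log₂(0.06) = 0.2435
−0.06·log₂(0.06) = 0.2435
−0.29·log₂(0.29) = 0.5179
−0.11·log₂(0.11) = 0.3503
−0.25·log₂(0.25) = 0.5000
−0.07·log₂(0.07) = 0.2686
Sum ≈ 2.5468 → 2.547 bits.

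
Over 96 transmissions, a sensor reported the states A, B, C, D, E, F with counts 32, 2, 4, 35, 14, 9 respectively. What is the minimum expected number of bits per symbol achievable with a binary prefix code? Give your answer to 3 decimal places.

2.156 bits/symbol

Probabilities are the counts divided by 96.
Repeatedly combine the two least-probable nodes; the expected code length is the sum of the merged weights.
merge 1/48 + 1/24 → 1/16
merge 1/16 + 3/32 → 5/32
merge 7/48 + 5/32 → 29/96
merge 29/96 + 1/3 → 61/96
merge 35/96 + 61/96 → 1
L = 1/16 + 5/32 + 29/96 + 61/96 + 1 = 69/32 ≈ 2.156 bits/symbol.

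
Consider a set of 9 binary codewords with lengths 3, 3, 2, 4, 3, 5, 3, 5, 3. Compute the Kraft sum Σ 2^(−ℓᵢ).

1

With common denominator 2^5 = 32: Σ 2^(−ℓᵢ) = 4/32 + 4/32 + 8/32 + 2/32 + 4/32 + 1/32 + 4/32 + 1/32 + 4/32 = 32/32 = 1.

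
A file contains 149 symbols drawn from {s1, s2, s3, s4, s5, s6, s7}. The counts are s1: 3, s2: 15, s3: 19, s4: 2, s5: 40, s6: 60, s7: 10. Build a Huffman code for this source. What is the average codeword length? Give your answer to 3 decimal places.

Probabilities are the counts divided by 149.
Repeatedly combine the two least-probable nodes; the expected code length is the sum of the merged weights.
merge 2/149 + 3/149 → 5/149
merge 5/149 + 10/149 → 15/149
merge 15/149 + 15/149 → 30/149
merge 19/149 + 30/149 → 49/149
merge 40/149 + 49/149 → 89/149
merge 60/149 + 89/149 → 1
L = 5/149 + 15/149 + 30/149 + 49/149 + 89/149 + 1 = 337/149 ≈ 2.262 bits/symbol.

2.262 bits/symbol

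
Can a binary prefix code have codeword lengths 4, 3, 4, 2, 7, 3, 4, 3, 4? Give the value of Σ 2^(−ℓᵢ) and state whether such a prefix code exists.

0.8828125; yes

With common denominator 2^7 = 128: Σ 2^(−ℓᵢ) = 8/128 + 16/128 + 8/128 + 32/128 + 1/128 + 16/128 + 8/128 + 16/128 + 8/128 = 113/128 = 0.8828125.
Kraft's inequality requires Σ ≤ 1; here Σ = 0.8828125 ≤ 1, so such a prefix code exists.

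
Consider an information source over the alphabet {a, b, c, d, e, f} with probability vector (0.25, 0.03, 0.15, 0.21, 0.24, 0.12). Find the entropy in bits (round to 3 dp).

H = −Σ pᵢ log₂ pᵢ.
−0.25·log₂(0.25) = 0.5000
−0.03·log₂(0.03) = 0.1518
−0.15·log₂(0.15) = 0.4105
−0.21·log₂(0.21) = 0.4728
−0.24·log₂(0.24) = 0.4941
−0.12·log₂(0.12) = 0.3671
Sum ≈ 2.3963 → 2.396 bits.

2.396 bits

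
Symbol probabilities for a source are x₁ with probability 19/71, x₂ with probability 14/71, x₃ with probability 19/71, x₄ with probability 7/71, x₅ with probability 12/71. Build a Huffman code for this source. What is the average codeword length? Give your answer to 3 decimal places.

Repeatedly combine the two least-probable nodes; the expected code length is the sum of the merged weights.
merge 7/71 + 12/71 → 19/71
merge 14/71 + 19/71 → 33/71
merge 19/71 + 19/71 → 38/71
merge 33/71 + 38/71 → 1
L = 19/71 + 33/71 + 38/71 + 1 = 161/71 ≈ 2.268 bits/symbol.

2.268 bits/symbol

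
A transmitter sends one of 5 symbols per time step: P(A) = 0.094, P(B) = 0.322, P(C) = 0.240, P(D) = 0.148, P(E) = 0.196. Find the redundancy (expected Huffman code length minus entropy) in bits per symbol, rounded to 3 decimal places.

Entropy H = −Σ p log₂ p ≈ 2.2100 bits.
Huffman merges: 47/500+37/250→121/500; 49/250+6/25→109/250; 121/500+161/500→141/250; 109/250+141/250→1. L = 1121/500 ≈ 2.2420.
L − H = 2.2420 − 2.2100 = 0.032 bits.

0.032 bits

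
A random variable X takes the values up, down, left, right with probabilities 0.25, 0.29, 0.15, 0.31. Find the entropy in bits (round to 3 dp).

H = −Σ pᵢ log₂ pᵢ.
−0.25·log₂(0.25) = 0.5000
−0.29·log₂(0.29) = 0.5179
−0.15·log₂(0.15) = 0.4105
−0.31·log₂(0.31) = 0.5238
Sum ≈ 1.9522 → 1.952 bits.

1.952 bits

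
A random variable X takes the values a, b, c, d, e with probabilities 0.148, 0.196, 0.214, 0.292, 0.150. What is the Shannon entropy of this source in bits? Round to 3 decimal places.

H = −Σ pᵢ log₂ pᵢ.
−0.148·log₂(0.148) = 0.4079
−0.196·log₂(0.196) = 0.4608
−0.214·log₂(0.214) = 0.4760
−0.292·log₂(0.292) = 0.5186
−0.150·log₂(0.150) = 0.4105
Sum ≈ 2.2739 → 2.274 bits.

2.274 bits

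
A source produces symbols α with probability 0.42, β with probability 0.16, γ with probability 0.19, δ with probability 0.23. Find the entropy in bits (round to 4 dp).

1.8916 bits

H = −Σ pᵢ log₂ pᵢ.
−0.42·log₂(0.42) = 0.5256
−0.16·log₂(0.16) = 0.4230
−0.19·log₂(0.19) = 0.4552
−0.23·log₂(0.23) = 0.4877
Sum ≈ 1.8916 → 1.8916 bits.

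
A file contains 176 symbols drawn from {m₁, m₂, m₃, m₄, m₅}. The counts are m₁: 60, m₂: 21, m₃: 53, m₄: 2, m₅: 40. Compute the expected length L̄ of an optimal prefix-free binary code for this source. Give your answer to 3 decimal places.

2.131 bits/symbol

Probabilities are the counts divided by 176.
Repeatedly combine the two least-probable nodes; the expected code length is the sum of the merged weights.
merge 1/88 + 21/176 → 23/176
merge 23/176 + 5/22 → 63/176
merge 53/176 + 15/44 → 113/176
merge 63/176 + 113/176 → 1
L = 23/176 + 63/176 + 113/176 + 1 = 375/176 ≈ 2.131 bits/symbol.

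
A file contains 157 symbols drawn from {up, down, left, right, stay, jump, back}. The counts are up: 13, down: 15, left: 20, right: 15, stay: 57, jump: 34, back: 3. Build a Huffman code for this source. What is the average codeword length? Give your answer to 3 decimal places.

Probabilities are the counts divided by 157.
Repeatedly combine the two least-probable nodes; the expected code length is the sum of the merged weights.
merge 3/157 + 13/157 → 16/157
merge 15/157 + 15/157 → 30/157
merge 16/157 + 20/157 → 36/157
merge 30/157 + 34/157 → 64/157
merge 36/157 + 57/157 → 93/157
merge 64/157 + 93/157 → 1
L = 16/157 + 30/157 + 36/157 + 64/157 + 93/157 + 1 = 396/157 ≈ 2.522 bits/symbol.

2.522 bits/symbol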